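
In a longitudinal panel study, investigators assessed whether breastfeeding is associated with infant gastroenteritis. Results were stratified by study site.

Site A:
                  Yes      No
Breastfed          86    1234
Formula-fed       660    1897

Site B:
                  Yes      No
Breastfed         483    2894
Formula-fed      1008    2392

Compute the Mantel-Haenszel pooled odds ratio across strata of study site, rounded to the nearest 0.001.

OR_MH = Σ(aᵢdᵢ/nᵢ) / Σ(bᵢcᵢ/nᵢ), where nᵢ is the stratum total.
Stratum 1 (Site A): n = 3877; a·d/n = 86·1897/3877 = 42.0794; b·c/n = 1234·660/3877 = 210.0696
Stratum 2 (Site B): n = 6777; a·d/n = 483·2392/6777 = 170.4790; b·c/n = 2894·1008/6777 = 430.4489
OR_MH = (42.0794 + 170.4790) / (210.0696 + 430.4489) = 212.5584 / 640.5185 = 0.33185

0.332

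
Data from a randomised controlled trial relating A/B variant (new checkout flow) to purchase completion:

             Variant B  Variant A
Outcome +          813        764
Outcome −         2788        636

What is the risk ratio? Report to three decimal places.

0.414

Reading the table with exposure as columns: a = 813 (Variant B, case), b = 2788 (Variant B, non-case), c = 764 (Variant A, case), d = 636.
Risk in exposed = 813/3601 = 0.22577; risk in unexposed = 764/1400 = 0.54571.
RR = 0.22577 / 0.54571 = 0.41372
The risk is 59% lower among the exposed than among the unexposed.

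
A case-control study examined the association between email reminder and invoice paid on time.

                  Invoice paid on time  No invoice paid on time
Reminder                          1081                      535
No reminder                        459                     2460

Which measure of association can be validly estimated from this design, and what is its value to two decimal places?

10.83

Cells: a = 1081, b = 535, c = 459, d = 2460.
This is a case-control study: participants were sampled on outcome status, so risks in the source population cannot be estimated directly — relative risk is not valid here. The odds ratio is the appropriate measure.
OR = (a·d)/(b·c) = (1081 × 2460) / (535 × 459) = 2659260 / 245565 = 10.82915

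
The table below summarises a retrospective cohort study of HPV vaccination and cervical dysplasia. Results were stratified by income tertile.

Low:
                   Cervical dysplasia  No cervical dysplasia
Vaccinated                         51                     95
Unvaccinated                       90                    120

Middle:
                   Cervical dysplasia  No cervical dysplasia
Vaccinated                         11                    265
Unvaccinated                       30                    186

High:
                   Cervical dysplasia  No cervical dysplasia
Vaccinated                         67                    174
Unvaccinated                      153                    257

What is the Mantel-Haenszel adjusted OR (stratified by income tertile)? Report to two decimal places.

OR_MH = Σ(aᵢdᵢ/nᵢ) / Σ(bᵢcᵢ/nᵢ), where nᵢ is the stratum total.
Stratum 1 (Low): n = 356; a·d/n = 51·120/356 = 17.1910; b·c/n = 95·90/356 = 24.0169
Stratum 2 (Middle): n = 492; a·d/n = 11·186/492 = 4.1585; b·c/n = 265·30/492 = 16.1585
Stratum 3 (High): n = 651; a·d/n = 67·257/651 = 26.4501; b·c/n = 174·153/651 = 40.8940
OR_MH = (17.1910 + 4.1585 + 26.4501) / (24.0169 + 16.1585 + 40.8940) = 47.7996 / 81.0694 = 0.58961

0.59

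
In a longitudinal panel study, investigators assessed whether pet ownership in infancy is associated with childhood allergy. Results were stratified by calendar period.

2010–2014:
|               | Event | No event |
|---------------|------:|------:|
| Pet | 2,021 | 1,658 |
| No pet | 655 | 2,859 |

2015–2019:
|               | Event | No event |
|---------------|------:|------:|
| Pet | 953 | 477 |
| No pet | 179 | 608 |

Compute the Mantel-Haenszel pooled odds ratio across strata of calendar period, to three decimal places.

5.618

OR_MH = Σ(aᵢdᵢ/nᵢ) / Σ(bᵢcᵢ/nᵢ), where nᵢ is the stratum total.
Stratum 1 (2010–2014): n = 7193; a·d/n = 2021·2859/7193 = 803.2864; b·c/n = 1658·655/7193 = 150.9787
Stratum 2 (2015–2019): n = 2217; a·d/n = 953·608/2217 = 261.3550; b·c/n = 477·179/2217 = 38.5129
OR_MH = (803.2864 + 261.3550) / (150.9787 + 38.5129) = 1064.6414 / 189.4916 = 5.61841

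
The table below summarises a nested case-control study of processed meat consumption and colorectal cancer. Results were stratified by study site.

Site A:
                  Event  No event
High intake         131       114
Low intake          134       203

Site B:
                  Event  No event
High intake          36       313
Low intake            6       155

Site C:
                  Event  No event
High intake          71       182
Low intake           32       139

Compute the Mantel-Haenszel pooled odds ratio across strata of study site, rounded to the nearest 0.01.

OR_MH = Σ(aᵢdᵢ/nᵢ) / Σ(bᵢcᵢ/nᵢ), where nᵢ is the stratum total.
Stratum 1 (Site A): n = 582; a·d/n = 131·203/582 = 45.6924; b·c/n = 114·134/582 = 26.2474
Stratum 2 (Site B): n = 510; a·d/n = 36·155/510 = 10.9412; b·c/n = 313·6/510 = 3.6824
Stratum 3 (Site C): n = 424; a·d/n = 71·139/424 = 23.2759; b·c/n = 182·32/424 = 13.7358
OR_MH = (45.6924 + 10.9412 + 23.2759) / (26.2474 + 3.6824 + 13.7358) = 79.9096 / 43.6656 = 1.83003

1.83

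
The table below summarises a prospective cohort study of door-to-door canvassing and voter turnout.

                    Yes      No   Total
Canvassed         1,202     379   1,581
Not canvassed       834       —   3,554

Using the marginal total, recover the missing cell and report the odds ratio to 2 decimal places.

The missing cell is in the unexposed row: 3554 − 834 = 2720.
So a = 1202, b = 379, c = 834, d = 2720.
OR = (a·d)/(b·c) = (1202 × 2720) / (379 × 834) = 3269440 / 316086 = 10.34351

10.34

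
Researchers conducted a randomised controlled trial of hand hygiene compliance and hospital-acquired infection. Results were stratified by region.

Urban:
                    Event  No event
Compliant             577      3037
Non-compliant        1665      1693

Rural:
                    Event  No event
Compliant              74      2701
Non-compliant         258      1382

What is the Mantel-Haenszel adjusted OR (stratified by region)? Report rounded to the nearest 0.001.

0.185

OR_MH = Σ(aᵢdᵢ/nᵢ) / Σ(bᵢcᵢ/nᵢ), where nᵢ is the stratum total.
Stratum 1 (Urban): n = 6972; a·d/n = 577·1693/6972 = 140.1120; b·c/n = 3037·1665/6972 = 725.2732
Stratum 2 (Rural): n = 4415; a·d/n = 74·1382/4415 = 23.1638; b·c/n = 2701·258/4415 = 157.8387
OR_MH = (140.1120 + 23.1638) / (725.2732 + 157.8387) = 163.2758 / 883.1120 = 0.18489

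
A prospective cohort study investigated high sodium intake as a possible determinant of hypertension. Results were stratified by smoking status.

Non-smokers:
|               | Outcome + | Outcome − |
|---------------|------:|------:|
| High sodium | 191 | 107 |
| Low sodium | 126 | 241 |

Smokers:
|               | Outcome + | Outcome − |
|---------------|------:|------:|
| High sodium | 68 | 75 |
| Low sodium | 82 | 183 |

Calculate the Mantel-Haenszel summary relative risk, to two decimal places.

RR_MH = Σ(aᵢ·n₀ᵢ/nᵢ) / Σ(cᵢ·n₁ᵢ/nᵢ), with n₁ᵢ = aᵢ+bᵢ (exposed), n₀ᵢ = cᵢ+dᵢ (unexposed), nᵢ = n₁ᵢ+n₀ᵢ.
Stratum 1 (Non-smokers): n₁ = 298, n₀ = 367, n = 665; a·n₀/n = 191·367/665 = 105.4090; c·n₁/n = 126·298/665 = 56.4632
Stratum 2 (Smokers): n₁ = 143, n₀ = 265, n = 408; a·n₀/n = 68·265/408 = 44.1667; c·n₁/n = 82·143/408 = 28.7402
RR_MH = (105.4090 + 44.1667) / (56.4632 + 28.7402) = 149.5757 / 85.2034 = 1.75551

1.76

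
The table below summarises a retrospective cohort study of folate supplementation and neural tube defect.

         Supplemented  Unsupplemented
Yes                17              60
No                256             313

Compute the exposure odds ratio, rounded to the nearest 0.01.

Reading the table with exposure as columns: a = 17 (Supplemented, case), b = 256 (Supplemented, non-case), c = 60 (Unsupplemented, case), d = 313.
OR = (a·d)/(b·c) = (17 × 313) / (256 × 60) = 5321 / 15360 = 0.34642
Exposure is associated with lower odds of neural tube defect (OR = 0.35 < 1).

0.35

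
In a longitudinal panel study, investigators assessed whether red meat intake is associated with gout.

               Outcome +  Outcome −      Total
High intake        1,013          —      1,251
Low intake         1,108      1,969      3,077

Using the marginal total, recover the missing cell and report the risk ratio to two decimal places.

The missing cell is in the exposed row: 1251 − 1013 = 238.
So a = 1013, b = 238, c = 1108, d = 1969.
RR = [a/(a+b)] / [c/(c+d)] = (1013/1251) / (1108/3077) = 0.80975/0.36009 = 2.24874

2.25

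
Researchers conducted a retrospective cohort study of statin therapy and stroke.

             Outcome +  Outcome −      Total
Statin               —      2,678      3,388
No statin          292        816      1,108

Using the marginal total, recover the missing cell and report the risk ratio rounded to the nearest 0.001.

The missing cell is in the exposed row: 3388 − 2678 = 710.
So a = 710, b = 2678, c = 292, d = 816.
RR = [a/(a+b)] / [c/(c+d)] = (710/3388) / (292/1108) = 0.20956/0.26354 = 0.79519

0.795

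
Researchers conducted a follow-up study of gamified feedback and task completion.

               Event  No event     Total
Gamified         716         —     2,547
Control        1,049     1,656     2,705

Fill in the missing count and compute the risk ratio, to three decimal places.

The missing cell is in the exposed row: 2547 − 716 = 1831.
So a = 716, b = 1831, c = 1049, d = 1656.
RR = [a/(a+b)] / [c/(c+d)] = (716/2547) / (1049/2705) = 0.28112/0.38780 = 0.72490

0.725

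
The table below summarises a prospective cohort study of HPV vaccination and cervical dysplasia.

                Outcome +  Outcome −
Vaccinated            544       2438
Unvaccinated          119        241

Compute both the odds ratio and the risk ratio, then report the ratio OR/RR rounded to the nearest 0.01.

0.82

Cells: a = 544, b = 2438, c = 119, d = 241.
OR = (544·241)/(2438·119) = 131104/290122 = 0.45189
Risk in exposed = 544/2982 = 0.18243; risk in unexposed = 119/360 = 0.33056; RR = 0.55188
OR/RR = 0.45189 / 0.55188 = 0.81882
The outcome is not rare, so the OR lies further from 1 than the RR.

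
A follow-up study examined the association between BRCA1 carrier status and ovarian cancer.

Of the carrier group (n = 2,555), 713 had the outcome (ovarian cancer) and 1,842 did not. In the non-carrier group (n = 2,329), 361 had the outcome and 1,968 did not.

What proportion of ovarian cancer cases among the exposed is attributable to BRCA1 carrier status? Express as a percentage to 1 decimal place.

44.5

From the description: a = 713, b = 1842, c = 361, d = 1968.
Risk in exposed = 713/2555 = 0.27906; risk in unexposed = 361/2329 = 0.15500.
RR = 0.27906/0.15500 = 1.80037
AR% = (RR − 1)/RR × 100 = (1.80037 − 1)/1.80037 × 100 = 44.4558%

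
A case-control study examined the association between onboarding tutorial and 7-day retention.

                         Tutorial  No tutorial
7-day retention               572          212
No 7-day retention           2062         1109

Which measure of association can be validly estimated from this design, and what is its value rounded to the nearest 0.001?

1.451

Reading the table with exposure as columns: a = 572 (Tutorial, case), b = 2062 (Tutorial, non-case), c = 212 (No tutorial, case), d = 1109.
This is a case-control study: participants were sampled on outcome status, so risks in the source population cannot be estimated directly — relative risk is not valid here. The odds ratio is the appropriate measure.
OR = (a·d)/(b·c) = (572 × 1109) / (2062 × 212) = 634348 / 437144 = 1.45112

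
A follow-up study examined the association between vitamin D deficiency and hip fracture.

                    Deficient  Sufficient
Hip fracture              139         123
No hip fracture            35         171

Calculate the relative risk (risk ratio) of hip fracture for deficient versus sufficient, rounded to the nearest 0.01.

Reading the table with exposure as columns: a = 139 (Deficient, case), b = 35 (Deficient, non-case), c = 123 (Sufficient, case), d = 171.
Risk in exposed = 139/174 = 0.79885; risk in unexposed = 123/294 = 0.41837.
RR = 0.79885 / 0.41837 = 1.90945
The risk among the exposed is 1.91 times that among the unexposed.

1.91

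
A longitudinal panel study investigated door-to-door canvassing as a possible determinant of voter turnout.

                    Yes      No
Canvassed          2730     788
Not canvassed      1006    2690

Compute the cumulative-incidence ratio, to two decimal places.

2.85

Cells: a = 2730, b = 788, c = 1006, d = 2690.
Risk in exposed = 2730/3518 = 0.77601; risk in unexposed = 1006/3696 = 0.27219.
RR = 0.77601 / 0.27219 = 2.85102
The risk among the exposed is 2.85 times that among the unexposed.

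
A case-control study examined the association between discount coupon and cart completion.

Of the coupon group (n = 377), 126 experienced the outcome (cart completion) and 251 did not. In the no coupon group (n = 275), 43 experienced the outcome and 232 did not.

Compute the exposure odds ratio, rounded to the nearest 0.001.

2.708

From the description: a = 126, b = 251, c = 43, d = 232.
OR = (a·d)/(b·c) = (126 × 232) / (251 × 43) = 29232 / 10793 = 2.70842
The odds of cart completion are about 2.71 times as high in the coupon group.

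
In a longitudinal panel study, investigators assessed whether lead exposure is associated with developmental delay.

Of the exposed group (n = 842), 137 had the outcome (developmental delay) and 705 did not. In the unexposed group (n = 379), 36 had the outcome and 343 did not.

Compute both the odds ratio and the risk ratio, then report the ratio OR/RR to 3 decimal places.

From the description: a = 137, b = 705, c = 36, d = 343.
OR = (137·343)/(705·36) = 46991/25380 = 1.85150
Risk in exposed = 137/842 = 0.16271; risk in unexposed = 36/379 = 0.09499; RR = 1.71295
OR/RR = 1.85150 / 1.71295 = 1.08088
The outcome is not rare, so the OR lies further from 1 than the RR.

1.081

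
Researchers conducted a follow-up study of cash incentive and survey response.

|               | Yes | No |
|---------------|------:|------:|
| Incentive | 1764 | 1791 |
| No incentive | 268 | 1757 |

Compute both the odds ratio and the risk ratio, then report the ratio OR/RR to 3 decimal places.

Cells: a = 1764, b = 1791, c = 268, d = 1757.
OR = (1764·1757)/(1791·268) = 3099348/479988 = 6.45714
Risk in exposed = 1764/3555 = 0.49620; risk in unexposed = 268/2025 = 0.13235; RR = 3.74929
OR/RR = 6.45714 / 3.74929 = 1.72223
The outcome is not rare, so the OR lies further from 1 than the RR.

1.722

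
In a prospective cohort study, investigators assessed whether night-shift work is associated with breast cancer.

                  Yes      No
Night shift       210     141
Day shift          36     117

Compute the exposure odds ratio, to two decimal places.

Cells: a = 210, b = 141, c = 36, d = 117.
OR = (a·d)/(b·c) = (210 × 117) / (141 × 36) = 24570 / 5076 = 4.84043
The odds of breast cancer are about 4.84 times as high in the night shift group.

4.84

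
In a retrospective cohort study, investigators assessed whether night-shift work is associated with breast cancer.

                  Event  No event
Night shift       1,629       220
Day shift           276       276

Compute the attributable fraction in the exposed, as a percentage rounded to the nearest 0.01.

Cells: a = 1629, b = 220, c = 276, d = 276.
Risk in exposed = 1629/1849 = 0.88102; risk in unexposed = 276/552 = 0.50000.
RR = 0.88102/0.50000 = 1.76203
AR% = (RR − 1)/RR × 100 = (1.76203 − 1)/1.76203 × 100 = 43.2474%

43.25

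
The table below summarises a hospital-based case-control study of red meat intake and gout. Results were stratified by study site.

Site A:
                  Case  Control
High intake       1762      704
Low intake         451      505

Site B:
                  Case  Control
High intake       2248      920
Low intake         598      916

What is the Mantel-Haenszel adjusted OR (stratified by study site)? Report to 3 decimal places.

3.328

OR_MH = Σ(aᵢdᵢ/nᵢ) / Σ(bᵢcᵢ/nᵢ), where nᵢ is the stratum total.
Stratum 1 (Site A): n = 3422; a·d/n = 1762·505/3422 = 260.0263; b·c/n = 704·451/3422 = 92.7832
Stratum 2 (Site B): n = 4682; a·d/n = 2248·916/4682 = 439.8052; b·c/n = 920·598/4682 = 117.5053
OR_MH = (260.0263 + 439.8052) / (92.7832 + 117.5053) = 699.8315 / 210.2885 = 3.32796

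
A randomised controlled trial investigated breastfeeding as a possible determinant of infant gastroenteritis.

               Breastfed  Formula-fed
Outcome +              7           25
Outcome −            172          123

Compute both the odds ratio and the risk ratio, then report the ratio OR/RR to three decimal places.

Reading the table with exposure as columns: a = 7 (Breastfed, case), b = 172 (Breastfed, non-case), c = 25 (Formula-fed, case), d = 123.
OR = (7·123)/(172·25) = 861/4300 = 0.20023
Risk in exposed = 7/179 = 0.03911; risk in unexposed = 25/148 = 0.16892; RR = 0.23151
OR/RR = 0.20023 / 0.23151 = 0.86490
The outcome is not rare, so the OR lies further from 1 than the RR.

0.865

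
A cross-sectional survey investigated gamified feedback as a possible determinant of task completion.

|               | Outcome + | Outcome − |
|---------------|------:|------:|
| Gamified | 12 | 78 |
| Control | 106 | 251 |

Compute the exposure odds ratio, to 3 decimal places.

0.364

Cells: a = 12, b = 78, c = 106, d = 251.
OR = (a·d)/(b·c) = (12 × 251) / (78 × 106) = 3012 / 8268 = 0.36430
Exposure is associated with lower odds of task completion (OR = 0.36 < 1).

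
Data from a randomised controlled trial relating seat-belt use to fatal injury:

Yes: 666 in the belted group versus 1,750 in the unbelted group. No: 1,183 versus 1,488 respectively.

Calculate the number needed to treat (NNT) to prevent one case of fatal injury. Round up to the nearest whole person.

Risk in treated group = 666/1849 = 0.36019; risk in control = 1750/3238 = 0.54046.
Absolute risk reduction = 0.54046 − 0.36019 = 0.18026
NNT = 1 / ARR = 1 / 0.18026 = 5.547 → round up → 6

6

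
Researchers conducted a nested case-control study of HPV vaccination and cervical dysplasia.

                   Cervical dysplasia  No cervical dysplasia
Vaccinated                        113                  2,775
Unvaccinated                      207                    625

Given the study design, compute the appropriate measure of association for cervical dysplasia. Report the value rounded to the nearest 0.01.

0.12

Cells: a = 113, b = 2775, c = 207, d = 625.
This is a nested case-control study: participants were sampled on outcome status, so risks in the source population cannot be estimated directly — relative risk is not valid here. The odds ratio is the appropriate measure.
OR = (a·d)/(b·c) = (113 × 625) / (2775 × 207) = 70625 / 574425 = 0.12295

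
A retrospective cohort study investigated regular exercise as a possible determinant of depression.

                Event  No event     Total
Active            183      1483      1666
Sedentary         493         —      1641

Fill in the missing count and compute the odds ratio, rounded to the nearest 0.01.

0.29

The missing cell is in the unexposed row: 1641 − 493 = 1148.
So a = 183, b = 1483, c = 493, d = 1148.
OR = (a·d)/(b·c) = (183 × 1148) / (1483 × 493) = 210084 / 731119 = 0.28735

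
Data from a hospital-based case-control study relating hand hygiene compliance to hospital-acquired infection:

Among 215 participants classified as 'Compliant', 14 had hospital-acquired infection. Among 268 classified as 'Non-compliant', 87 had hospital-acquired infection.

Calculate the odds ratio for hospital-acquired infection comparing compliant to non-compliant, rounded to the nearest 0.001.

From the description: a = 14, b = 201, c = 87, d = 181.
OR = (a·d)/(b·c) = (14 × 181) / (201 × 87) = 2534 / 17487 = 0.14491
Exposure is associated with lower odds of hospital-acquired infection (OR = 0.14 < 1).

0.145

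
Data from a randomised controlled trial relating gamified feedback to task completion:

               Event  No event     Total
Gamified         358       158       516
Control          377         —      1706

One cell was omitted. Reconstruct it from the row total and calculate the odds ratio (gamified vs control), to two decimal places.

The missing cell is in the unexposed row: 1706 − 377 = 1329.
So a = 358, b = 158, c = 377, d = 1329.
OR = (a·d)/(b·c) = (358 × 1329) / (158 × 377) = 475782 / 59566 = 7.98748

7.99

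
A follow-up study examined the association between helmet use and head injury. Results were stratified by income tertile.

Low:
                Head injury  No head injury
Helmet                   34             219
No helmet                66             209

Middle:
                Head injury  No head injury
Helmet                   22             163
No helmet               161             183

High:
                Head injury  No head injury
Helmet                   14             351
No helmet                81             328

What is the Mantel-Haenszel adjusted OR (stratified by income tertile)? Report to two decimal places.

OR_MH = Σ(aᵢdᵢ/nᵢ) / Σ(bᵢcᵢ/nᵢ), where nᵢ is the stratum total.
Stratum 1 (Low): n = 528; a·d/n = 34·209/528 = 13.4583; b·c/n = 219·66/528 = 27.3750
Stratum 2 (Middle): n = 529; a·d/n = 22·183/529 = 7.6106; b·c/n = 163·161/529 = 49.6087
Stratum 3 (High): n = 774; a·d/n = 14·328/774 = 5.9328; b·c/n = 351·81/774 = 36.7326
OR_MH = (13.4583 + 7.6106 + 5.9328) / (27.3750 + 49.6087 + 36.7326) = 27.0017 / 113.7163 = 0.23745

0.24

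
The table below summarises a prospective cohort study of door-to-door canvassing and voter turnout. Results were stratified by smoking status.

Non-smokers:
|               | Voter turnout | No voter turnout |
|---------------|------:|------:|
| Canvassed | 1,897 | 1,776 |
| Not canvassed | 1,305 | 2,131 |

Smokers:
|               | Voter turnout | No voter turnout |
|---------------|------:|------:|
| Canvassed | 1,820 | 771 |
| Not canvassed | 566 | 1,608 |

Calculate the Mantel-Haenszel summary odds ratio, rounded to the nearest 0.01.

OR_MH = Σ(aᵢdᵢ/nᵢ) / Σ(bᵢcᵢ/nᵢ), where nᵢ is the stratum total.
Stratum 1 (Non-smokers): n = 7109; a·d/n = 1897·2131/7109 = 568.6464; b·c/n = 1776·1305/7109 = 326.0205
Stratum 2 (Smokers): n = 4765; a·d/n = 1820·1608/4765 = 614.1784; b·c/n = 771·566/4765 = 91.5815
OR_MH = (568.6464 + 614.1784) / (326.0205 + 91.5815) = 1182.8247 / 417.6021 = 2.83242

2.83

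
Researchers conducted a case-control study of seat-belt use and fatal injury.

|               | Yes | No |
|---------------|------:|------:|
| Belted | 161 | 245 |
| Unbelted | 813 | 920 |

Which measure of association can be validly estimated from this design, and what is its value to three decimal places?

Cells: a = 161, b = 245, c = 813, d = 920.
This is a case-control study: participants were sampled on outcome status, so risks in the source population cannot be estimated directly — relative risk is not valid here. The odds ratio is the appropriate measure.
OR = (a·d)/(b·c) = (161 × 920) / (245 × 813) = 148120 / 199185 = 0.74363

0.744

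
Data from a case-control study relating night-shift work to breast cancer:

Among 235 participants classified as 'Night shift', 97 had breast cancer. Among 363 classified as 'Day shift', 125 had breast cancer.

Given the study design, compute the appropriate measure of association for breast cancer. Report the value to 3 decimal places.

From the description: a = 97, b = 138, c = 125, d = 238.
This is a case-control study: participants were sampled on outcome status, so risks in the source population cannot be estimated directly — relative risk is not valid here. The odds ratio is the appropriate measure.
OR = (a·d)/(b·c) = (97 × 238) / (138 × 125) = 23086 / 17250 = 1.33832

1.338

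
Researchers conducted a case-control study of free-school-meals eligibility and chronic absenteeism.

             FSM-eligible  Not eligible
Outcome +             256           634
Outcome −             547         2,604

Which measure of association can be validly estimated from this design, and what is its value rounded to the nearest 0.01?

1.92

Reading the table with exposure as columns: a = 256 (FSM-eligible, case), b = 547 (FSM-eligible, non-case), c = 634 (Not eligible, case), d = 2604.
This is a case-control study: participants were sampled on outcome status, so risks in the source population cannot be estimated directly — relative risk is not valid here. The odds ratio is the appropriate measure.
OR = (a·d)/(b·c) = (256 × 2604) / (547 × 634) = 666624 / 346798 = 1.92223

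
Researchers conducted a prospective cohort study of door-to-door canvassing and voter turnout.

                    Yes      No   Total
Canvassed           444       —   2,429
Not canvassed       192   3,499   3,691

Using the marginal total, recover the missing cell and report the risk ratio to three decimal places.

The missing cell is in the exposed row: 2429 − 444 = 1985.
So a = 444, b = 1985, c = 192, d = 3499.
RR = [a/(a+b)] / [c/(c+d)] = (444/2429) / (192/3691) = 0.18279/0.05202 = 3.51397

3.514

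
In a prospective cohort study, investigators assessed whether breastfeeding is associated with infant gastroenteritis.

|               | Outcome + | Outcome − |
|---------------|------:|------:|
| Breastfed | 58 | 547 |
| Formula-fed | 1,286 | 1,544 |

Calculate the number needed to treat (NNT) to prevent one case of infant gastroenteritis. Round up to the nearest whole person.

3

Risk in treated group = 58/605 = 0.09587; risk in control = 1286/2830 = 0.45442.
Absolute risk reduction = 0.45442 − 0.09587 = 0.35855
NNT = 1 / ARR = 1 / 0.35855 = 2.789 → round up → 3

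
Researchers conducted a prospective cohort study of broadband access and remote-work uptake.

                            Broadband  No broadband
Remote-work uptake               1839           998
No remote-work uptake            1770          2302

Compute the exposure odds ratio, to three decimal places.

Reading the table with exposure as columns: a = 1839 (Broadband, case), b = 1770 (Broadband, non-case), c = 998 (No broadband, case), d = 2302.
OR = (a·d)/(b·c) = (1839 × 2302) / (1770 × 998) = 4233378 / 1766460 = 2.39653
The odds of remote-work uptake are about 2.40 times as high in the broadband group.

2.397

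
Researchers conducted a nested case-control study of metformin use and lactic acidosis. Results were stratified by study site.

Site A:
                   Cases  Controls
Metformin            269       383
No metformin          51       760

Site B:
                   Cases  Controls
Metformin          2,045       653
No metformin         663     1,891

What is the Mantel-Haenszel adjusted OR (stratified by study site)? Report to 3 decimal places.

9.146

OR_MH = Σ(aᵢdᵢ/nᵢ) / Σ(bᵢcᵢ/nᵢ), where nᵢ is the stratum total.
Stratum 1 (Site A): n = 1463; a·d/n = 269·760/1463 = 139.7403; b·c/n = 383·51/1463 = 13.3513
Stratum 2 (Site B): n = 5252; a·d/n = 2045·1891/5252 = 736.3090; b·c/n = 653·663/5252 = 82.4332
OR_MH = (139.7403 + 736.3090) / (13.3513 + 82.4332) = 876.0493 / 95.7845 = 9.14604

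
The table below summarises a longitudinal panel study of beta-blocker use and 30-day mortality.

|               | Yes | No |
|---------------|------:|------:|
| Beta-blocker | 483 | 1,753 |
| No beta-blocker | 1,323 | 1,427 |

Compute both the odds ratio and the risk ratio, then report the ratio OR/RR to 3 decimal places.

Cells: a = 483, b = 1753, c = 1323, d = 1427.
OR = (483·1427)/(1753·1323) = 689241/2319219 = 0.29719
Risk in exposed = 483/2236 = 0.21601; risk in unexposed = 1323/2750 = 0.48109; RR = 0.44900
OR/RR = 0.29719 / 0.44900 = 0.66188
The outcome is not rare, so the OR lies further from 1 than the RR.

0.662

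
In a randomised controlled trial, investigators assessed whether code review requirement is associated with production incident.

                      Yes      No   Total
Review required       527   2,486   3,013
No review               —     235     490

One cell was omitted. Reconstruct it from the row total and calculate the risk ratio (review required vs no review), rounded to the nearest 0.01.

0.34

The missing cell is in the unexposed row: 490 − 235 = 255.
So a = 527, b = 2486, c = 255, d = 235.
RR = [a/(a+b)] / [c/(c+d)] = (527/3013) / (255/490) = 0.17491/0.52041 = 0.33610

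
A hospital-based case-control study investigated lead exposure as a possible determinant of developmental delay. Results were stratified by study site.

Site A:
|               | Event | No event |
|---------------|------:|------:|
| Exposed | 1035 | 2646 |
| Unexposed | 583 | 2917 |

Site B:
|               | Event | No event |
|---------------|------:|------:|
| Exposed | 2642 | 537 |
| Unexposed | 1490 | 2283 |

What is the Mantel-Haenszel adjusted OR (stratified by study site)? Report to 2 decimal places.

3.90

OR_MH = Σ(aᵢdᵢ/nᵢ) / Σ(bᵢcᵢ/nᵢ), where nᵢ is the stratum total.
Stratum 1 (Site A): n = 7181; a·d/n = 1035·2917/7181 = 420.4282; b·c/n = 2646·583/7181 = 214.8194
Stratum 2 (Site B): n = 6952; a·d/n = 2642·2283/6952 = 867.6188; b·c/n = 537·1490/6952 = 115.0935
OR_MH = (420.4282 + 867.6188) / (214.8194 + 115.0935) = 1288.0470 / 329.9129 = 3.90420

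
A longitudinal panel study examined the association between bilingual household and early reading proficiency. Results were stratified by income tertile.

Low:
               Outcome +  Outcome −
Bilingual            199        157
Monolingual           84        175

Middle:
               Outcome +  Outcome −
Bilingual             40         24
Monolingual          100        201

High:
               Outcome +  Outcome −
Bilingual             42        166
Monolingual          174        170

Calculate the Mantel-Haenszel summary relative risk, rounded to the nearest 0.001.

RR_MH = Σ(aᵢ·n₀ᵢ/nᵢ) / Σ(cᵢ·n₁ᵢ/nᵢ), with n₁ᵢ = aᵢ+bᵢ (exposed), n₀ᵢ = cᵢ+dᵢ (unexposed), nᵢ = n₁ᵢ+n₀ᵢ.
Stratum 1 (Low): n₁ = 356, n₀ = 259, n = 615; a·n₀/n = 199·259/615 = 83.8065; c·n₁/n = 84·356/615 = 48.6244
Stratum 2 (Middle): n₁ = 64, n₀ = 301, n = 365; a·n₀/n = 40·301/365 = 32.9863; c·n₁/n = 100·64/365 = 17.5342
Stratum 3 (High): n₁ = 208, n₀ = 344, n = 552; a·n₀/n = 42·344/552 = 26.1739; c·n₁/n = 174·208/552 = 65.5652
RR_MH = (83.8065 + 32.9863 + 26.1739) / (48.6244 + 17.5342 + 65.5652) = 142.9667 / 131.7239 = 1.08535

1.085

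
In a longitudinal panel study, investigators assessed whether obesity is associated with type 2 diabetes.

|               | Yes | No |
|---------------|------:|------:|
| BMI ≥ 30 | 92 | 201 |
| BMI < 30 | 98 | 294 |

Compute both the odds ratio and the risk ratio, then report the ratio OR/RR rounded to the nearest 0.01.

Cells: a = 92, b = 201, c = 98, d = 294.
OR = (92·294)/(201·98) = 27048/19698 = 1.37313
Risk in exposed = 92/293 = 0.31399; risk in unexposed = 98/392 = 0.25000; RR = 1.25597
OR/RR = 1.37313 / 1.25597 = 1.09328
The outcome is not rare, so the OR lies further from 1 than the RR.

1.09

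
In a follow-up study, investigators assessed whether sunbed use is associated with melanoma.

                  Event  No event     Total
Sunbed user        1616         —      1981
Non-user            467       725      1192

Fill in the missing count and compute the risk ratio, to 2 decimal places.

The missing cell is in the exposed row: 1981 − 1616 = 365.
So a = 1616, b = 365, c = 467, d = 725.
RR = [a/(a+b)] / [c/(c+d)] = (1616/1981) / (467/1192) = 0.81575/0.39178 = 2.08217

2.08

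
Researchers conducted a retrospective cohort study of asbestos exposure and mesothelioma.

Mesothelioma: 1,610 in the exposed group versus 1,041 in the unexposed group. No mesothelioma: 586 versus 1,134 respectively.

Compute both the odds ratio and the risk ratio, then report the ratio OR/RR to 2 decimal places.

From the description: a = 1610, b = 586, c = 1041, d = 1134.
OR = (1610·1134)/(586·1041) = 1825740/610026 = 2.99289
Risk in exposed = 1610/2196 = 0.73315; risk in unexposed = 1041/2175 = 0.47862; RR = 1.53180
OR/RR = 2.99289 / 1.53180 = 1.95384
The outcome is not rare, so the OR lies further from 1 than the RR.

1.95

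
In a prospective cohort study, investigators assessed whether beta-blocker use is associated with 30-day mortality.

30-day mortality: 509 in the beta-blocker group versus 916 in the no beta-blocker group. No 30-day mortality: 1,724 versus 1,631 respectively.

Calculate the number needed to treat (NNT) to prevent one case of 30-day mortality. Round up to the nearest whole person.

Risk in treated group = 509/2233 = 0.22794; risk in control = 916/2547 = 0.35964.
Absolute risk reduction = 0.35964 − 0.22794 = 0.13169
NNT = 1 / ARR = 1 / 0.13169 = 7.593 → round up → 8

8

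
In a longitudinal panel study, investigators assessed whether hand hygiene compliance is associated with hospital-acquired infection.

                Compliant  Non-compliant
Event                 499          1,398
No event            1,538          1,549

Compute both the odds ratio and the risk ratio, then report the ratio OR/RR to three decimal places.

0.696

Reading the table with exposure as columns: a = 499 (Compliant, case), b = 1538 (Compliant, non-case), c = 1398 (Non-compliant, case), d = 1549.
OR = (499·1549)/(1538·1398) = 772951/2150124 = 0.35949
Risk in exposed = 499/2037 = 0.24497; risk in unexposed = 1398/2947 = 0.47438; RR = 0.51640
OR/RR = 0.35949 / 0.51640 = 0.69616
The outcome is not rare, so the OR lies further from 1 than the RR.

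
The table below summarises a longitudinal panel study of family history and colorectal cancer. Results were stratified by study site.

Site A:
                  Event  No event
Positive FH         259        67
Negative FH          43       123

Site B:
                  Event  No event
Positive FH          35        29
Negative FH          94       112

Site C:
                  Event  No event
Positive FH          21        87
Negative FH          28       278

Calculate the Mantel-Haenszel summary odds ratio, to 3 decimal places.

4.276

OR_MH = Σ(aᵢdᵢ/nᵢ) / Σ(bᵢcᵢ/nᵢ), where nᵢ is the stratum total.
Stratum 1 (Site A): n = 492; a·d/n = 259·123/492 = 64.7500; b·c/n = 67·43/492 = 5.8557
Stratum 2 (Site B): n = 270; a·d/n = 35·112/270 = 14.5185; b·c/n = 29·94/270 = 10.0963
Stratum 3 (Site C): n = 414; a·d/n = 21·278/414 = 14.1014; b·c/n = 87·28/414 = 5.8841
OR_MH = (64.7500 + 14.5185 + 14.1014) / (5.8557 + 10.0963 + 5.8841) = 93.3700 / 21.8360 = 4.27596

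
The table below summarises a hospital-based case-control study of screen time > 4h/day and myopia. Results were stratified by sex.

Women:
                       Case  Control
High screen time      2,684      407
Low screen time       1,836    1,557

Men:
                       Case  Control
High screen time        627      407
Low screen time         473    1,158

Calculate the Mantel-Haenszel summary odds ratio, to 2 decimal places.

OR_MH = Σ(aᵢdᵢ/nᵢ) / Σ(bᵢcᵢ/nᵢ), where nᵢ is the stratum total.
Stratum 1 (Women): n = 6484; a·d/n = 2684·1557/6484 = 644.5077; b·c/n = 407·1836/6484 = 115.2455
Stratum 2 (Men): n = 2665; a·d/n = 627·1158/2665 = 272.4450; b·c/n = 407·473/2665 = 72.2368
OR_MH = (644.5077 + 272.4450) / (115.2455 + 72.2368) = 916.9527 / 187.4823 = 4.89088

4.89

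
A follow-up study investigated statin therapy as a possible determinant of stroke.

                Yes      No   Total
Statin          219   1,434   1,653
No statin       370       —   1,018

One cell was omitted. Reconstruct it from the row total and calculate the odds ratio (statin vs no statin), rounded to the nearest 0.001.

The missing cell is in the unexposed row: 1018 − 370 = 648.
So a = 219, b = 1434, c = 370, d = 648.
OR = (a·d)/(b·c) = (219 × 648) / (1434 × 370) = 141912 / 530580 = 0.26747

0.267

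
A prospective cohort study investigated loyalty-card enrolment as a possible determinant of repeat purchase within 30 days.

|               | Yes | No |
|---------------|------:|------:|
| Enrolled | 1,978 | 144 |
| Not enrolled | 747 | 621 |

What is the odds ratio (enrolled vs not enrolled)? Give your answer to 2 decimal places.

11.42

Cells: a = 1978, b = 144, c = 747, d = 621.
OR = (a·d)/(b·c) = (1978 × 621) / (144 × 747) = 1228338 / 107568 = 11.41918
The odds of repeat purchase within 30 days are about 11.42 times as high in the enrolled group.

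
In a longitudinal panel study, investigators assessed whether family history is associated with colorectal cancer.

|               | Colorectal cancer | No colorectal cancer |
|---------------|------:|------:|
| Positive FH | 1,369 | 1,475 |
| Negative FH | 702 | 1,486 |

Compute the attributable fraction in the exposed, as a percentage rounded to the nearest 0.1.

33.3

Cells: a = 1369, b = 1475, c = 702, d = 1486.
Risk in exposed = 1369/2844 = 0.48136; risk in unexposed = 702/2188 = 0.32084.
RR = 0.48136/0.32084 = 1.50032
AR% = (RR − 1)/RR × 100 = (1.50032 − 1)/1.50032 × 100 = 33.3476%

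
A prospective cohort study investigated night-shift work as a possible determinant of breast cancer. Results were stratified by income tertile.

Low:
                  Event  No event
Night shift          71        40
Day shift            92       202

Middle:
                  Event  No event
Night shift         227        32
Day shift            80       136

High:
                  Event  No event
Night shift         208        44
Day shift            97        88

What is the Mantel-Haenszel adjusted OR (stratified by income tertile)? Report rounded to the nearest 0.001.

5.870

OR_MH = Σ(aᵢdᵢ/nᵢ) / Σ(bᵢcᵢ/nᵢ), where nᵢ is the stratum total.
Stratum 1 (Low): n = 405; a·d/n = 71·202/405 = 35.4123; b·c/n = 40·92/405 = 9.0864
Stratum 2 (Middle): n = 475; a·d/n = 227·136/475 = 64.9937; b·c/n = 32·80/475 = 5.3895
Stratum 3 (High): n = 437; a·d/n = 208·88/437 = 41.8856; b·c/n = 44·97/437 = 9.7666
OR_MH = (35.4123 + 64.9937 + 41.8856) / (9.0864 + 5.3895 + 9.7666) = 142.2916 / 24.2425 = 5.86951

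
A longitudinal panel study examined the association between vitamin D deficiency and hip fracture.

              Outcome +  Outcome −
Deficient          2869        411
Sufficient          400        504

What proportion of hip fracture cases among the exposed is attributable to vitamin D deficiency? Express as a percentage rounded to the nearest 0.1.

49.4

Cells: a = 2869, b = 411, c = 400, d = 504.
Risk in exposed = 2869/3280 = 0.87470; risk in unexposed = 400/904 = 0.44248.
RR = 0.87470/0.44248 = 1.97681
AR% = (RR − 1)/RR × 100 = (1.97681 − 1)/1.97681 × 100 = 49.4135%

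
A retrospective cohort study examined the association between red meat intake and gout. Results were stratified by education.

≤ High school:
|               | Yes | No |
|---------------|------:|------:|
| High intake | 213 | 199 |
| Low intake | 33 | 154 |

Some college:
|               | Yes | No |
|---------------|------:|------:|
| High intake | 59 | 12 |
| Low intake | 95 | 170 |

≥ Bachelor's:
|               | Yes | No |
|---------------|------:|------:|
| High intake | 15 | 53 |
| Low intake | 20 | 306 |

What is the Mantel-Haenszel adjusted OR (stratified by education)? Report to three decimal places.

5.647

OR_MH = Σ(aᵢdᵢ/nᵢ) / Σ(bᵢcᵢ/nᵢ), where nᵢ is the stratum total.
Stratum 1 (≤ High school): n = 599; a·d/n = 213·154/599 = 54.7613; b·c/n = 199·33/599 = 10.9633
Stratum 2 (Some college): n = 336; a·d/n = 59·170/336 = 29.8512; b·c/n = 12·95/336 = 3.3929
Stratum 3 (≥ Bachelor's): n = 394; a·d/n = 15·306/394 = 11.6497; b·c/n = 53·20/394 = 2.6904
OR_MH = (54.7613 + 29.8512 + 11.6497) / (10.9633 + 3.3929 + 2.6904) = 96.2622 / 17.0465 = 5.64704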